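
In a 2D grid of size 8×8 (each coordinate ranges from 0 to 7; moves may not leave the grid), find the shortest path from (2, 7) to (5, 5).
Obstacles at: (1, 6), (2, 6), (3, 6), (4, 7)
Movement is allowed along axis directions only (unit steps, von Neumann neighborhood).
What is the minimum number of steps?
9
(one shortest path: (2, 7) → (1, 7) → (0, 7) → (0, 6) → (0, 5) → (1, 5) → (2, 5) → (3, 5) → (4, 5) → (5, 5))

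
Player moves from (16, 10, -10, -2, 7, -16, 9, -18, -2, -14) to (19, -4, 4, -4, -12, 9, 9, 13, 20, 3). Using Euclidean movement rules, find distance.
55.9017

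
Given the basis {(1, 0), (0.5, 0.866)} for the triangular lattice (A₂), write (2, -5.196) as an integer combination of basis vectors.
5b₁ - 6b₂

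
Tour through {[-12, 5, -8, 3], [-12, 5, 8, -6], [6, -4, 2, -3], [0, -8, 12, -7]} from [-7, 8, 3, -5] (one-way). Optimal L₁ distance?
106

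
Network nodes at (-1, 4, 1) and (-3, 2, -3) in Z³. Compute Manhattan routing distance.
8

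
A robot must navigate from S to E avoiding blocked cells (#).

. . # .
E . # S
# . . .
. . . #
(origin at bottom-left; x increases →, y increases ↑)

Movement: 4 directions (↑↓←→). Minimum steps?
5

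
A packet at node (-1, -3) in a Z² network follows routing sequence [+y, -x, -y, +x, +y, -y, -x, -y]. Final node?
(-2, -4)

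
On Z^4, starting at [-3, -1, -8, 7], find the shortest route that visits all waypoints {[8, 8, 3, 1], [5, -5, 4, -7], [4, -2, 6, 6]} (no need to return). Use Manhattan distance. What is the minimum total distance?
67
(one optimal route: (-3, -1, -8, 7) → (4, -2, 6, 6) → (5, -5, 4, -7) → (8, 8, 3, 1))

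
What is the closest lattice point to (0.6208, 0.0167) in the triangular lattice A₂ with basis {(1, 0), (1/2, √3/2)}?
(1, 0)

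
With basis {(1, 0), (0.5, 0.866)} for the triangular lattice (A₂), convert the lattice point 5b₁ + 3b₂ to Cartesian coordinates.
(6.5, 2.598)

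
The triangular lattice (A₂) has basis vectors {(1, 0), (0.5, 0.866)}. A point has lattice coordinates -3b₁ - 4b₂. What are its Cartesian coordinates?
(-5, -3.464)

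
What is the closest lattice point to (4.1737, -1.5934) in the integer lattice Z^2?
(4, -2)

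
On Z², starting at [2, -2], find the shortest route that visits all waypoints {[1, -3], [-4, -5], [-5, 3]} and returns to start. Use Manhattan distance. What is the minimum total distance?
30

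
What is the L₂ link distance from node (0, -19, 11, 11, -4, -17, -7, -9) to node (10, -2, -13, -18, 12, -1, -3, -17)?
48.9694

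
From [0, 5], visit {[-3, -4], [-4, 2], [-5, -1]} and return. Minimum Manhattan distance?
28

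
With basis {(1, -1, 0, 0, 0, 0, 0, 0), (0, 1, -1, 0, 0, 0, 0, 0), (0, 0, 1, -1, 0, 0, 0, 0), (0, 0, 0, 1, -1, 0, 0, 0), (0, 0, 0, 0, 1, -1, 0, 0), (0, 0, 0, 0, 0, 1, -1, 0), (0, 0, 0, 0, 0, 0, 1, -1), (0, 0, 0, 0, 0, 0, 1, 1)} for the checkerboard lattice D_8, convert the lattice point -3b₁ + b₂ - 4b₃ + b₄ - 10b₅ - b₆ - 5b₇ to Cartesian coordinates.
(-3, 4, -5, 5, -11, 9, -4, 5)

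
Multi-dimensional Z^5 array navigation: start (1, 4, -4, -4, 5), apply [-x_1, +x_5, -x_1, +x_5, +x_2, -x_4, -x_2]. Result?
(-1, 4, -4, -5, 7)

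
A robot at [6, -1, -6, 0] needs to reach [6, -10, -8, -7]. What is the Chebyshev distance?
9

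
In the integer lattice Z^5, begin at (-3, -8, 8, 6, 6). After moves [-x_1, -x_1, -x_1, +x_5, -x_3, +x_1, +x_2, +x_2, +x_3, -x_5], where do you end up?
(-5, -6, 8, 6, 6)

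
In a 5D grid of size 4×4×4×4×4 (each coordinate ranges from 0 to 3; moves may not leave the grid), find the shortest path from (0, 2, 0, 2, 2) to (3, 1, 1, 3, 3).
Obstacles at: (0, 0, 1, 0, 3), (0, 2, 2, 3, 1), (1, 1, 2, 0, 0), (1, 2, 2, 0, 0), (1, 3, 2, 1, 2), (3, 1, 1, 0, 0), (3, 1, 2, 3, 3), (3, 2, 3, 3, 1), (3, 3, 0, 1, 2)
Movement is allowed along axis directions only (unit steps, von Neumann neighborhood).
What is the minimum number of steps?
7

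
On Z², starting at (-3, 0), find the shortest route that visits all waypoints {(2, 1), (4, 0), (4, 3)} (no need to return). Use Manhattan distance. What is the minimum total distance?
12
(one optimal route: (-3, 0) → (2, 1) → (4, 0) → (4, 3))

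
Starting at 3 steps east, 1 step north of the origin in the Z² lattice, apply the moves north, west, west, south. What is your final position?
(1, 1)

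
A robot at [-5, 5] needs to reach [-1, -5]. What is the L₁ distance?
14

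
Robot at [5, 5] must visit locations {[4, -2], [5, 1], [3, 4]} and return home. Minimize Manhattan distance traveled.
18
(one optimal route: (5, 5) → (5, 1) → (4, -2) → (3, 4) → (5, 5))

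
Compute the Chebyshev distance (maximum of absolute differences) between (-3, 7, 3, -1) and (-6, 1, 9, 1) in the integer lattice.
6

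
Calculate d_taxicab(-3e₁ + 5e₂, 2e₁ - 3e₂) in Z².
13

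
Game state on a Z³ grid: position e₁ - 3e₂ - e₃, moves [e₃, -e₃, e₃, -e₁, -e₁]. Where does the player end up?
(-1, -3, 0)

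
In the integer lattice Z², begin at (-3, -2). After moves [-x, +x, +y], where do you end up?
(-3, -1)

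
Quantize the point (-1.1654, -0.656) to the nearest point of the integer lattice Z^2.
(-1, -1)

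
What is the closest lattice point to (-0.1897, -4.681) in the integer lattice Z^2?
(0, -5)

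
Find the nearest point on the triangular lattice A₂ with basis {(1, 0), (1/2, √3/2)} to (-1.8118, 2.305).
(-1.5, 2.598)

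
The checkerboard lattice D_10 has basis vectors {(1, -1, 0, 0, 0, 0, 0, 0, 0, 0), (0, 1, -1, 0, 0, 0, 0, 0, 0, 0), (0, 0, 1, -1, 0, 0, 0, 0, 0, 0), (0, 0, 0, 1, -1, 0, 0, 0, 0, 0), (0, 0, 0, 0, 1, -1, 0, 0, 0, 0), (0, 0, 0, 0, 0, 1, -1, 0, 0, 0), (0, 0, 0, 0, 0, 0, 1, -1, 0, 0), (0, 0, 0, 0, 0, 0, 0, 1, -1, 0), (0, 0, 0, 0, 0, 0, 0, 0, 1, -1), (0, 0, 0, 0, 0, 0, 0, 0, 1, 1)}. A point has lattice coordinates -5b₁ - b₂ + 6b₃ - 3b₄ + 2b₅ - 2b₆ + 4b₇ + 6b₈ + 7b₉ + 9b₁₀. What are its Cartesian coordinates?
(-5, 4, 7, -9, 5, -4, 6, 2, 10, 2)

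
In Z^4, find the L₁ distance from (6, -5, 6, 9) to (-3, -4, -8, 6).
27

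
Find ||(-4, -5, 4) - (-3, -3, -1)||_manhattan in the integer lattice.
8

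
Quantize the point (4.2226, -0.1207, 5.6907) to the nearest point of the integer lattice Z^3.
(4, 0, 6)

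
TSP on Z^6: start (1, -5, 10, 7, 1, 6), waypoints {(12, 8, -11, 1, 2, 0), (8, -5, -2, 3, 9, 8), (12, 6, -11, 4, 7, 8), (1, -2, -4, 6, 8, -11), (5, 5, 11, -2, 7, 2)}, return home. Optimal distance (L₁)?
198
(one optimal route: (1, -5, 10, 7, 1, 6) → (1, -2, -4, 6, 8, -11) → (8, -5, -2, 3, 9, 8) → (12, 6, -11, 4, 7, 8) → (12, 8, -11, 1, 2, 0) → (5, 5, 11, -2, 7, 2) → (1, -5, 10, 7, 1, 6))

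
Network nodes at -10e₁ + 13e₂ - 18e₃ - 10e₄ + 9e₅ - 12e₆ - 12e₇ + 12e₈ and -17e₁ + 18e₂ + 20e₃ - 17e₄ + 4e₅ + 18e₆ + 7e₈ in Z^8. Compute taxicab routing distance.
109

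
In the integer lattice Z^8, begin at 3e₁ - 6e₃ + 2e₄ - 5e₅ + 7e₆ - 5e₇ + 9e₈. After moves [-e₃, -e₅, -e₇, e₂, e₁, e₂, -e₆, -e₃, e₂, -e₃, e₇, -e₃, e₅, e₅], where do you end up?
(4, 3, -10, 2, -4, 6, -5, 9)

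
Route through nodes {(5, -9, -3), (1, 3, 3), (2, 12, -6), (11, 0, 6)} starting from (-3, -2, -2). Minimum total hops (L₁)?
75
(one optimal route: (-3, -2, -2) → (5, -9, -3) → (11, 0, 6) → (1, 3, 3) → (2, 12, -6))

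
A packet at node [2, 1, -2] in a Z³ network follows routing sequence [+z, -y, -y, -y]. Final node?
(2, -2, -1)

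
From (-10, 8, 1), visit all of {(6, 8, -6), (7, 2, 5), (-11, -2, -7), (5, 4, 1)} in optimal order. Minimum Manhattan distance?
67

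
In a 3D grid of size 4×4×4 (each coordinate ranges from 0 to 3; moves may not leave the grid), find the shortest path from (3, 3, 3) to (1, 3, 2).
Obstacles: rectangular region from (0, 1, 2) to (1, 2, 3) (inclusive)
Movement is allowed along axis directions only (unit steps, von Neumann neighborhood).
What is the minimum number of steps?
3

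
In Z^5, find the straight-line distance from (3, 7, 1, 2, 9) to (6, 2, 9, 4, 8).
10.1489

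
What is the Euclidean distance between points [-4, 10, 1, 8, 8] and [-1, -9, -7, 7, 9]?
20.8806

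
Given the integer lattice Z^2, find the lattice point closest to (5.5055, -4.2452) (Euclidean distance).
(6, -4)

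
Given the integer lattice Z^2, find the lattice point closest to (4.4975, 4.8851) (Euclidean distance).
(4, 5)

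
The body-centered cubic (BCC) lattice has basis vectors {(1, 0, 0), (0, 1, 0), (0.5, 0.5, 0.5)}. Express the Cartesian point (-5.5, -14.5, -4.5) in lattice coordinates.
-b₁ - 10b₂ - 9b₃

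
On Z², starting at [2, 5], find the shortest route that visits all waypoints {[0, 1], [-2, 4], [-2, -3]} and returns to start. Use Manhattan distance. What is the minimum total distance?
24
(one optimal route: (2, 5) → (0, 1) → (-2, -3) → (-2, 4) → (2, 5))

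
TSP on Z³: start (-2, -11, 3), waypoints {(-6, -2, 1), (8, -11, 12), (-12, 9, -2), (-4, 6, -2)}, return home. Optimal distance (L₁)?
108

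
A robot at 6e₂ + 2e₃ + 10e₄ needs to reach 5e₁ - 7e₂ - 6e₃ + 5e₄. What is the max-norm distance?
13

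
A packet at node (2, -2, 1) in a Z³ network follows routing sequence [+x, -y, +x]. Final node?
(4, -3, 1)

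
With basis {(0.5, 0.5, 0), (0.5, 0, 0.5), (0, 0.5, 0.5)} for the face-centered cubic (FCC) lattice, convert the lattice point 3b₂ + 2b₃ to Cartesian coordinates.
(1.5, 1, 2.5)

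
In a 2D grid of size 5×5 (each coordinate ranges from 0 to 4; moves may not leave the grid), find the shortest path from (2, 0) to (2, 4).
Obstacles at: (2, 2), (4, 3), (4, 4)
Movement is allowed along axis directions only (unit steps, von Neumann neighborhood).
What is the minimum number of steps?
6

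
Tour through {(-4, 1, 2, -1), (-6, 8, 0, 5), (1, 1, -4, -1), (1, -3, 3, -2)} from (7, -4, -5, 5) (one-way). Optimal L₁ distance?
58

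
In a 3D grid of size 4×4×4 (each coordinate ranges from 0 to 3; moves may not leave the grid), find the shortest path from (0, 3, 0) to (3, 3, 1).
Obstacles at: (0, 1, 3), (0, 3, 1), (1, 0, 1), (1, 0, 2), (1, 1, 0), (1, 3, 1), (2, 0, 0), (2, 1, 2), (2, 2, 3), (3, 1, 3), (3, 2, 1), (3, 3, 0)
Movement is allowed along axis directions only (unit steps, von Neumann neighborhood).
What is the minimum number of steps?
4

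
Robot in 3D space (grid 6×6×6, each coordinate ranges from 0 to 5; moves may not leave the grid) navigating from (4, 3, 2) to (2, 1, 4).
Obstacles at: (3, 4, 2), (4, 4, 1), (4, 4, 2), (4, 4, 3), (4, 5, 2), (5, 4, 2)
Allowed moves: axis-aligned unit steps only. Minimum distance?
6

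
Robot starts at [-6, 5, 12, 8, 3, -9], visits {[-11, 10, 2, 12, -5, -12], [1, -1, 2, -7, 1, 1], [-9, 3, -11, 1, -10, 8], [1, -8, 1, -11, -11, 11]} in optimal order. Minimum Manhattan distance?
176
(one optimal route: (-6, 5, 12, 8, 3, -9) → (-11, 10, 2, 12, -5, -12) → (-9, 3, -11, 1, -10, 8) → (1, -8, 1, -11, -11, 11) → (1, -1, 2, -7, 1, 1))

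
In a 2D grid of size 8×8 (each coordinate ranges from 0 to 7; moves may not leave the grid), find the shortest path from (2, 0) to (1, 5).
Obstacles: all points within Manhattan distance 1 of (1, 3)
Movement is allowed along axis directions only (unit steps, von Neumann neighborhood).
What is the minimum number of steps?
8
(one shortest path: (2, 0) → (3, 0) → (3, 1) → (3, 2) → (3, 3) → (3, 4) → (2, 4) → (2, 5) → (1, 5))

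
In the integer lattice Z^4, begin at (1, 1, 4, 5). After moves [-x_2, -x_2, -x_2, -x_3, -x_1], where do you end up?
(0, -2, 3, 5)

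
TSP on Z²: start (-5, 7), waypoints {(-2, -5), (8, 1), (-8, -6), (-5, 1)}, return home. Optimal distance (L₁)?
58
(one optimal route: (-5, 7) → (8, 1) → (-2, -5) → (-8, -6) → (-5, 1) → (-5, 7))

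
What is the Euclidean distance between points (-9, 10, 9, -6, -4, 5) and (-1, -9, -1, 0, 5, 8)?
25.5147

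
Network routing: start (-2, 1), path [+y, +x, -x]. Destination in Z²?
(-2, 2)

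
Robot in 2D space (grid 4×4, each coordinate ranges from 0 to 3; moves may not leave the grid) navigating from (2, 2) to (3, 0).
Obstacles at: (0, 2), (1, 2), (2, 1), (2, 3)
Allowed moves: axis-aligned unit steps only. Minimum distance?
3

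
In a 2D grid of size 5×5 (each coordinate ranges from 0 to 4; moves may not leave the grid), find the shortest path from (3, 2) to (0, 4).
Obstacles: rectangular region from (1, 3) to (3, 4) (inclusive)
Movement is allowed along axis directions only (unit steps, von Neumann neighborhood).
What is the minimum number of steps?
5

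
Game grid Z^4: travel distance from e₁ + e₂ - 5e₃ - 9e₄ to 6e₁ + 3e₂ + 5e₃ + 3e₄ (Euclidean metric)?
16.5227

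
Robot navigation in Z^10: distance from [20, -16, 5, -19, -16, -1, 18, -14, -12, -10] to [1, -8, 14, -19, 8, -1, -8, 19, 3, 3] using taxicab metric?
147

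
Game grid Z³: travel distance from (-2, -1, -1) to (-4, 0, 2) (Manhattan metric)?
6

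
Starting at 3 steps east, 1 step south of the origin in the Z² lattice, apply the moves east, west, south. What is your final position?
(3, -2)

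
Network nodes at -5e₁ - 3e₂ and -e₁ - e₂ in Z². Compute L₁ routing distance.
6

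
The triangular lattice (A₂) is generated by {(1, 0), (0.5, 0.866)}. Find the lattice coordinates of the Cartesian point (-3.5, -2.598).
-2b₁ - 3b₂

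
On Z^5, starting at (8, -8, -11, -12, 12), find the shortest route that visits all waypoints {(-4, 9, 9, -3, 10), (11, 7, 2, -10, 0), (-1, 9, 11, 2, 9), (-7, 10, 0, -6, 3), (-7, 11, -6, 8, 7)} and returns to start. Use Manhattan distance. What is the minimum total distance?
204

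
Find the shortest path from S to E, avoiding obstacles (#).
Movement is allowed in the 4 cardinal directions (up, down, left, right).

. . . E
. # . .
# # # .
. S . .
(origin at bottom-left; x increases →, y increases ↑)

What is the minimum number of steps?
5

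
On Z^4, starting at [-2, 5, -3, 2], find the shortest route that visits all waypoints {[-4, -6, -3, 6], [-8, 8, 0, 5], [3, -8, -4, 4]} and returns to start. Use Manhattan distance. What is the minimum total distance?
70
(one optimal route: (-2, 5, -3, 2) → (-8, 8, 0, 5) → (-4, -6, -3, 6) → (3, -8, -4, 4) → (-2, 5, -3, 2))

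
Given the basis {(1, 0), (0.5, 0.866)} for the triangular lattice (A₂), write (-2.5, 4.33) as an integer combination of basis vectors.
-5b₁ + 5b₂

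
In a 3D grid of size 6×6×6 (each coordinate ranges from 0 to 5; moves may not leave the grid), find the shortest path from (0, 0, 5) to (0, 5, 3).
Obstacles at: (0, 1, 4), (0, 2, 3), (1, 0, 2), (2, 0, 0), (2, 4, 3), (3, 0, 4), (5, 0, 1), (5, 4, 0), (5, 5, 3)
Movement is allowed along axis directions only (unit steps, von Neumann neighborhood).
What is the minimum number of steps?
7
(one shortest path: (0, 0, 5) → (0, 1, 5) → (0, 2, 5) → (0, 3, 5) → (0, 4, 5) → (0, 5, 5) → (0, 5, 4) → (0, 5, 3))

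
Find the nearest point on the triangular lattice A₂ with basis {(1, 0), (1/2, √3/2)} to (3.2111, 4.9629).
(3, 5.196)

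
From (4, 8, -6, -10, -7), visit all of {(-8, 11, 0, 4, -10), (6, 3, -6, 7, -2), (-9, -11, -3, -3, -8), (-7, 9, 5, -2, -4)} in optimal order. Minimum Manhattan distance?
123
(one optimal route: (4, 8, -6, -10, -7) → (6, 3, -6, 7, -2) → (-8, 11, 0, 4, -10) → (-7, 9, 5, -2, -4) → (-9, -11, -3, -3, -8))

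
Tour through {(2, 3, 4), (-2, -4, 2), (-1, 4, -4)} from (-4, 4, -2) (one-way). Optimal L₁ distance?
30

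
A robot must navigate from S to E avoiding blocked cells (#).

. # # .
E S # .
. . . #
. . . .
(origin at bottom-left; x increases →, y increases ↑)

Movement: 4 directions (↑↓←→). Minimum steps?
1
(one shortest path: (1, 2) → (0, 2))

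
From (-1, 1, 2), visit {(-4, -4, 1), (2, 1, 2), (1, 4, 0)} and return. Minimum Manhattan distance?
32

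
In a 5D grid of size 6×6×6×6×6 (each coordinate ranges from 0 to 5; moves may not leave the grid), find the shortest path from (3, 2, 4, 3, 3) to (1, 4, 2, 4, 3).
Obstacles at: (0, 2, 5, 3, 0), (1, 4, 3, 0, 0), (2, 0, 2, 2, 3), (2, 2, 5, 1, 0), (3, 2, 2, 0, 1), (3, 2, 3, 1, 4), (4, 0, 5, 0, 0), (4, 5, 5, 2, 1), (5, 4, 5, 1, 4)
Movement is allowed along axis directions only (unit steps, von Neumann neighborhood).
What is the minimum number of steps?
7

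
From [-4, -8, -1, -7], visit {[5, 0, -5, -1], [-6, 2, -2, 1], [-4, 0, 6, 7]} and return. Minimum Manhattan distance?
92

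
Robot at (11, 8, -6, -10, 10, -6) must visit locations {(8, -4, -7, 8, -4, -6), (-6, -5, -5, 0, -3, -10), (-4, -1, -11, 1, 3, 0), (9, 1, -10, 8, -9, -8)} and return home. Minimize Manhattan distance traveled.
180
(one optimal route: (11, 8, -6, -10, 10, -6) → (-4, -1, -11, 1, 3, 0) → (-6, -5, -5, 0, -3, -10) → (8, -4, -7, 8, -4, -6) → (9, 1, -10, 8, -9, -8) → (11, 8, -6, -10, 10, -6))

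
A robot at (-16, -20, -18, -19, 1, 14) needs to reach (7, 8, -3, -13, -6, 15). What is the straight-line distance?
40.2989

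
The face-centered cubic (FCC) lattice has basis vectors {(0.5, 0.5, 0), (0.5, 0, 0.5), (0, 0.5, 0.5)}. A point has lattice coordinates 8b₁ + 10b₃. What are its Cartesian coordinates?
(4, 9, 5)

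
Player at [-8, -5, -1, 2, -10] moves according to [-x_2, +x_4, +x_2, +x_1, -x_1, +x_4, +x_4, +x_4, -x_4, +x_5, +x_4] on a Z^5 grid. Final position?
(-8, -5, -1, 6, -9)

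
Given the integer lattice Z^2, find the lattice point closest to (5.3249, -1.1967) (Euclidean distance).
(5, -1)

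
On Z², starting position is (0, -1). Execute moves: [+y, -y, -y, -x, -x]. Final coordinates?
(-2, -2)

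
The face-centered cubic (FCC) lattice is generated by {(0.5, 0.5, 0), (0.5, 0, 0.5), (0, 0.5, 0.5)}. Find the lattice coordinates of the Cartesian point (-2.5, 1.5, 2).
-3b₁ - 2b₂ + 6b₃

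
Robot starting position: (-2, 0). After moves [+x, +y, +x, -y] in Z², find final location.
(0, 0)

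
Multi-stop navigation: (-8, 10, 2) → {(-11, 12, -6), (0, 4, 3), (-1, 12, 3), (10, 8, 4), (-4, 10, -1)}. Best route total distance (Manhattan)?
60
(one optimal route: (-8, 10, 2) → (-11, 12, -6) → (-4, 10, -1) → (-1, 12, 3) → (0, 4, 3) → (10, 8, 4))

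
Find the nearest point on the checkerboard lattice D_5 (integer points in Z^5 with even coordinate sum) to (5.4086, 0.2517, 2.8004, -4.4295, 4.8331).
(5, 0, 3, -5, 5)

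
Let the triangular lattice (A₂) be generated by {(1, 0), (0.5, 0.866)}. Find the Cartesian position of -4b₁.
(-4, 0)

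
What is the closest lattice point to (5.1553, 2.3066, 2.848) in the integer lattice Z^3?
(5, 2, 3)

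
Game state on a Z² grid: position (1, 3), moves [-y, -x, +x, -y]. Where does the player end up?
(1, 1)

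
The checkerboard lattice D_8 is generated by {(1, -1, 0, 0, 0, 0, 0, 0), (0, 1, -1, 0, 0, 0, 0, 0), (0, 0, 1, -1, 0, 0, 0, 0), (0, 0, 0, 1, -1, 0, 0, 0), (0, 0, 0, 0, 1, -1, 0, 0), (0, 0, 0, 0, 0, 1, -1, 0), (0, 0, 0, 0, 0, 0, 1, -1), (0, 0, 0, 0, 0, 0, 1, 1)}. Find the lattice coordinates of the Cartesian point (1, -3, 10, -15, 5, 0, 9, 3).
b₁ - 2b₂ + 8b₃ - 7b₄ - 2b₅ - 2b₆ + 2b₇ + 5b₈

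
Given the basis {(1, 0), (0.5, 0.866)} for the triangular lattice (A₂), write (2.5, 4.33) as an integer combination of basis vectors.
5b₂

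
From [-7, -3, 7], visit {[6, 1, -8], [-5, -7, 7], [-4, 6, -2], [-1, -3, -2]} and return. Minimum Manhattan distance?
82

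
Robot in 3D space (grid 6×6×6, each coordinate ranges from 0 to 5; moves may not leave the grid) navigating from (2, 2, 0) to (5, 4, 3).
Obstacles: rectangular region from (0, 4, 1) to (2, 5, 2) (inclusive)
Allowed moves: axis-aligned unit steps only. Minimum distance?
8
(one shortest path: (2, 2, 0) → (3, 2, 0) → (4, 2, 0) → (5, 2, 0) → (5, 3, 0) → (5, 4, 0) → (5, 4, 1) → (5, 4, 2) → (5, 4, 3))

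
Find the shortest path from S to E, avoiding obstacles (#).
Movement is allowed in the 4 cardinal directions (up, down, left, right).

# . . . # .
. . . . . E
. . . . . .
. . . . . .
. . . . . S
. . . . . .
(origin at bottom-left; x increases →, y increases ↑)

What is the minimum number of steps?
3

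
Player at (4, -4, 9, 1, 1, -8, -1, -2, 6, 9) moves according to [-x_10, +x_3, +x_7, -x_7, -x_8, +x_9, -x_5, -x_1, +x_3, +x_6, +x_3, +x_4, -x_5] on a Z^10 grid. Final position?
(3, -4, 12, 2, -1, -7, -1, -3, 7, 8)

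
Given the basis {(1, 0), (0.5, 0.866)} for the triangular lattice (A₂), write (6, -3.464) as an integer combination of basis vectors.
8b₁ - 4b₂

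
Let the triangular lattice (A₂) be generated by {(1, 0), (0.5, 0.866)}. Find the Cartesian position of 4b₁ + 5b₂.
(6.5, 4.33)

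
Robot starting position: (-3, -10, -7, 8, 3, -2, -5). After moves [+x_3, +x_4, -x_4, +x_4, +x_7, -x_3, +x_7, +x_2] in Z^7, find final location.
(-3, -9, -7, 9, 3, -2, -3)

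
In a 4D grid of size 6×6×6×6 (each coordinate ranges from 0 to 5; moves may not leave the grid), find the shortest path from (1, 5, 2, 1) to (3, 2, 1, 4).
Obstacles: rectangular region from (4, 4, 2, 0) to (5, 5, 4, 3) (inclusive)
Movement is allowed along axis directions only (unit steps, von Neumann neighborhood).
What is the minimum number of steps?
9
(one shortest path: (1, 5, 2, 1) → (2, 5, 2, 1) → (3, 5, 2, 1) → (3, 4, 2, 1) → (3, 3, 2, 1) → (3, 2, 2, 1) → (3, 2, 1, 1) → (3, 2, 1, 2) → (3, 2, 1, 3) → (3, 2, 1, 4))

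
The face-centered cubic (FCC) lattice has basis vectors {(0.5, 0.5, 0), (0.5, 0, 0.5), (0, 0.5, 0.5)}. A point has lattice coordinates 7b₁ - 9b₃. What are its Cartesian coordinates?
(3.5, -1, -4.5)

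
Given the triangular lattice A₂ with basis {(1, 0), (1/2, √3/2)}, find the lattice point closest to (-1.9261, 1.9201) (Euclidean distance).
(-2, 1.732)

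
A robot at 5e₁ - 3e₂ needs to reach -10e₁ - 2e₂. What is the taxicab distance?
16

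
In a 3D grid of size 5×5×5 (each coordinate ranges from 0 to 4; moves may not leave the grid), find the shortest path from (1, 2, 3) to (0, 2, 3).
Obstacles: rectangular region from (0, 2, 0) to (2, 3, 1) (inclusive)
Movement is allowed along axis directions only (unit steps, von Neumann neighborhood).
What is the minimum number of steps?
1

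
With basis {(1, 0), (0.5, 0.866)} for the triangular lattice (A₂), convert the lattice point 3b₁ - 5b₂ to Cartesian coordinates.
(0.5, -4.33)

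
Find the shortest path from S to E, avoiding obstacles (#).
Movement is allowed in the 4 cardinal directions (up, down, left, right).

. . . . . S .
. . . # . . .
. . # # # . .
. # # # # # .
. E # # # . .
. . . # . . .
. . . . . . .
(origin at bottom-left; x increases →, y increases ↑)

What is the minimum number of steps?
10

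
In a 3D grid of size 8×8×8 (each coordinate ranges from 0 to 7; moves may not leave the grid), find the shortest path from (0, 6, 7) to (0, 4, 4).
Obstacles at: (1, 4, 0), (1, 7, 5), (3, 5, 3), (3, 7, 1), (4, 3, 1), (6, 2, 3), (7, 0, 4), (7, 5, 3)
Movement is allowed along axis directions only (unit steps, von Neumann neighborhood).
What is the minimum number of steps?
5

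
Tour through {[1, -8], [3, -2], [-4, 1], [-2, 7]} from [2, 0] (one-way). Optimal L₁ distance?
33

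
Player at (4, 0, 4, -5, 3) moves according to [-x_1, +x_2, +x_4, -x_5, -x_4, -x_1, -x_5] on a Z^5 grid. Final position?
(2, 1, 4, -5, 1)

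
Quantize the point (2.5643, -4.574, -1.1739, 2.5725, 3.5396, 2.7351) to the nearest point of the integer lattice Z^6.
(3, -5, -1, 3, 4, 3)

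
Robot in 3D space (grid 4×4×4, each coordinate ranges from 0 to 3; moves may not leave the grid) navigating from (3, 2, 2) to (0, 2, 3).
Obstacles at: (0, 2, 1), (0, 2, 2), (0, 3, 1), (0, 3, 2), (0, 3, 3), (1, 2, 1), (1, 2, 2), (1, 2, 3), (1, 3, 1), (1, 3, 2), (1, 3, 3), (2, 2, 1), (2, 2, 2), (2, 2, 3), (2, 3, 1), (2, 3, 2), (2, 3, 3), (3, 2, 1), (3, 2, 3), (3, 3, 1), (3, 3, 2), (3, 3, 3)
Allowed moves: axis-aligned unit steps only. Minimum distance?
6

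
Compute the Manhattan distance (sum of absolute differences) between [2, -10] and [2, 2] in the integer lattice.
12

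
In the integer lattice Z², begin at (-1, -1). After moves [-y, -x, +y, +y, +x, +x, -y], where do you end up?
(0, -1)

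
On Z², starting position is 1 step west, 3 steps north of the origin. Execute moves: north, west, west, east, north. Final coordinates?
(-2, 5)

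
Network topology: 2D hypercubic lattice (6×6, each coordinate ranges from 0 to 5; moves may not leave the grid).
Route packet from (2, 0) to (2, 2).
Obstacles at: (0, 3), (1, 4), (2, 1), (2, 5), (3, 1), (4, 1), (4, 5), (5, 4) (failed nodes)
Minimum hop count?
4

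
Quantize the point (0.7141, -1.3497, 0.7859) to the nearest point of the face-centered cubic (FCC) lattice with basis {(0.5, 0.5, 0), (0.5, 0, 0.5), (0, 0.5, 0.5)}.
(0.5, -1.5, 1)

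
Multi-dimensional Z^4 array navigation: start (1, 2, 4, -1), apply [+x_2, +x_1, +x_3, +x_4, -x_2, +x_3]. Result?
(2, 2, 6, 0)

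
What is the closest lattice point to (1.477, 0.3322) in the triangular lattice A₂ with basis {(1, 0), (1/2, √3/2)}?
(1.5, 0.866)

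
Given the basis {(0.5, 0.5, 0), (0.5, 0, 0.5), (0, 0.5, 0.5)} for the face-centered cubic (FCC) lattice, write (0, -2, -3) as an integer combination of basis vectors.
b₁ - b₂ - 5b₃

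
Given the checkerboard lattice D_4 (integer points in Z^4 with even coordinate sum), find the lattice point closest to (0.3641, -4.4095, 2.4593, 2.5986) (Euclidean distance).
(0, -4, 3, 3)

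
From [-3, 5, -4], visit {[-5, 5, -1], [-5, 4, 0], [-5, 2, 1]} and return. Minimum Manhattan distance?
20
(one optimal route: (-3, 5, -4) → (-5, 5, -1) → (-5, 4, 0) → (-5, 2, 1) → (-3, 5, -4))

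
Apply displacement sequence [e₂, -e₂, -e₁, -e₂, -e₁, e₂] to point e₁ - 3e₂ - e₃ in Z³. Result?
(-1, -3, -1)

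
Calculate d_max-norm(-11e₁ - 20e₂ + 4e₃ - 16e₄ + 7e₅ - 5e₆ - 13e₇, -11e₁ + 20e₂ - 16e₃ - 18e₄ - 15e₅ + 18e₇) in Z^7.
40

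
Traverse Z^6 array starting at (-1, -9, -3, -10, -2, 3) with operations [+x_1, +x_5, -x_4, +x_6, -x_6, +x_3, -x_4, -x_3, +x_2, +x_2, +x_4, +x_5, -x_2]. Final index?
(0, -8, -3, -11, 0, 3)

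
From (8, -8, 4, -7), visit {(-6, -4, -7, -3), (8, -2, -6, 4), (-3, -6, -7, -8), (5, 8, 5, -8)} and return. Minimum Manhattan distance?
116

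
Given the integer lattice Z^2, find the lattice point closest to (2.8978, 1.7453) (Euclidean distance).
(3, 2)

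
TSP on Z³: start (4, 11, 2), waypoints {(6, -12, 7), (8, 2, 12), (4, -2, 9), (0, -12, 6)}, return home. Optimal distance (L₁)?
86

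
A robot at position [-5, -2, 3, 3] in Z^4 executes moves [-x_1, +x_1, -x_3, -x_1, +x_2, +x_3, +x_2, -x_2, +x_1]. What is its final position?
(-5, -1, 3, 3)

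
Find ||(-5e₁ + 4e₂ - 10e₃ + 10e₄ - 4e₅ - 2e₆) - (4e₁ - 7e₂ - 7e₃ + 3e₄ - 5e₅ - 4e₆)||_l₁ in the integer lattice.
33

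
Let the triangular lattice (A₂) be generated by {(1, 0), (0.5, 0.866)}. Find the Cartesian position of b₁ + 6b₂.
(4, 5.196)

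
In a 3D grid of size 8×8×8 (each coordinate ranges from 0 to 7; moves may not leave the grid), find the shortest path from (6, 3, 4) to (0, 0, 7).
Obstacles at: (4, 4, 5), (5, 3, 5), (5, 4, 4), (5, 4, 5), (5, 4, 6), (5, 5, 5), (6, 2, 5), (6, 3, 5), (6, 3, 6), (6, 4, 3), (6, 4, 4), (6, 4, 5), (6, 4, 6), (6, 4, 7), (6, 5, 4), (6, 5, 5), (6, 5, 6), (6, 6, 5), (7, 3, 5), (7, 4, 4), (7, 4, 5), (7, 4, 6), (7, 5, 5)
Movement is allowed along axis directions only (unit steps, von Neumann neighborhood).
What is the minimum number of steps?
12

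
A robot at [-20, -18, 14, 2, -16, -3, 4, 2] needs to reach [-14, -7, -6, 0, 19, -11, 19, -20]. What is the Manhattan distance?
119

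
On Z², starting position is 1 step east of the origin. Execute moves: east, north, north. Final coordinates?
(2, 2)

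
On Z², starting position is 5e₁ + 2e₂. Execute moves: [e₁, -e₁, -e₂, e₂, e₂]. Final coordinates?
(5, 3)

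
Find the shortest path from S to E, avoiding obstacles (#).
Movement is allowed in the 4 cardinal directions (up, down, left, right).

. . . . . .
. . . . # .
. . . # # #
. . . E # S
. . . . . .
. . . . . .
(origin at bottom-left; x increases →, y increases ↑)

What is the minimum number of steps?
4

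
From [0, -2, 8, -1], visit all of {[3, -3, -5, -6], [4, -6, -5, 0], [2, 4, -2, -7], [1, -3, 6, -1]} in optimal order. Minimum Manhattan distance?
44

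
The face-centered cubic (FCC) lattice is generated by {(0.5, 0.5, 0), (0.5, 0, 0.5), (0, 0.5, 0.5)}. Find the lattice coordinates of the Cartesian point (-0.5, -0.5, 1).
-2b₁ + b₂ + b₃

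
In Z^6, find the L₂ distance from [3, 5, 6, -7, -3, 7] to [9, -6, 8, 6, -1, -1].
19.9499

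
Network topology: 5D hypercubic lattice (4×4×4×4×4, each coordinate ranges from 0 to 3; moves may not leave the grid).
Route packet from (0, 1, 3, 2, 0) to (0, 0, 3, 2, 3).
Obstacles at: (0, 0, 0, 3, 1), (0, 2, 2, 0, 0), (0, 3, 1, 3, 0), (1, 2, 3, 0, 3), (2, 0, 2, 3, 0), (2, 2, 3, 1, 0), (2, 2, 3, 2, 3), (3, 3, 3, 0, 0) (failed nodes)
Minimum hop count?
4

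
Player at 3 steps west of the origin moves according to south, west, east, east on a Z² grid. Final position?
(-2, -1)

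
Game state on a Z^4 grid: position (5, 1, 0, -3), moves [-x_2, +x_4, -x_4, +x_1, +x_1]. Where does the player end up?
(7, 0, 0, -3)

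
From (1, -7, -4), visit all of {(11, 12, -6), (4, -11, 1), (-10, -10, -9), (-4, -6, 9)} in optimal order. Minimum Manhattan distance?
105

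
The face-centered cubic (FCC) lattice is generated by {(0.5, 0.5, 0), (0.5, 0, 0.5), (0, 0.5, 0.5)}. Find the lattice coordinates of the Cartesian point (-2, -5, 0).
-7b₁ + 3b₂ - 3b₃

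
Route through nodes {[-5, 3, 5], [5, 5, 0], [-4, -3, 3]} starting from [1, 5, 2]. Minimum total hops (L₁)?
32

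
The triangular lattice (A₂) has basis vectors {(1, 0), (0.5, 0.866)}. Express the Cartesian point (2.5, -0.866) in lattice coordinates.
3b₁ - b₂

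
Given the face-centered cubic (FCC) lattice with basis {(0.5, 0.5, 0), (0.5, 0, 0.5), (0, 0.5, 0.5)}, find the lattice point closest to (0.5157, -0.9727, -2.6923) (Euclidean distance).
(0.5, -1, -2.5)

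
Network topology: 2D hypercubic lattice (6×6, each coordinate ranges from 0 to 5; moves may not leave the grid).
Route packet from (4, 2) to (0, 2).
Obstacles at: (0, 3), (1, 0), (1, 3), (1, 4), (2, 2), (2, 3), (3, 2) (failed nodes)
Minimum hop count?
6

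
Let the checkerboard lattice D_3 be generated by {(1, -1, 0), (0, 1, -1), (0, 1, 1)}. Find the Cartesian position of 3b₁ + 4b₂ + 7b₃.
(3, 8, 3)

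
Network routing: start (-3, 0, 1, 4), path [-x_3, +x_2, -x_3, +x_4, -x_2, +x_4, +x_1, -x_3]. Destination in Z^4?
(-2, 0, -2, 6)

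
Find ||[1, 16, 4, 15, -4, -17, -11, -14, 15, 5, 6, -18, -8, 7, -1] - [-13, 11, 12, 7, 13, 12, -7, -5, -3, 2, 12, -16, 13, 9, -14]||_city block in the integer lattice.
159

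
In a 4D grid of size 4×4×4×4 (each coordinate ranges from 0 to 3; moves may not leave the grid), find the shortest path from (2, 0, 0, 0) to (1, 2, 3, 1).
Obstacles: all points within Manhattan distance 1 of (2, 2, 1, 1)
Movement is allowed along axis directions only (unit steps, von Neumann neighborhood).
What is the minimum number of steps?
7
(one shortest path: (2, 0, 0, 0) → (1, 0, 0, 0) → (1, 1, 0, 0) → (1, 2, 0, 0) → (1, 2, 1, 0) → (1, 2, 2, 0) → (1, 2, 3, 0) → (1, 2, 3, 1))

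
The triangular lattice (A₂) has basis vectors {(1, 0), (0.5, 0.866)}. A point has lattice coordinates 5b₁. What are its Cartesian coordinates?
(5, 0)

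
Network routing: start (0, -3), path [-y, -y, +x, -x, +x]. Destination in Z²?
(1, -5)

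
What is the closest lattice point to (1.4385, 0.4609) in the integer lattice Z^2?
(1, 0)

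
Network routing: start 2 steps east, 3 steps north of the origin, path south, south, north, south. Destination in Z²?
(2, 1)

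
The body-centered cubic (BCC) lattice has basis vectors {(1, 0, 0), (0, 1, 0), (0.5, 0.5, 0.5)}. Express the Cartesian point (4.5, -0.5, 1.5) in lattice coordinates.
3b₁ - 2b₂ + 3b₃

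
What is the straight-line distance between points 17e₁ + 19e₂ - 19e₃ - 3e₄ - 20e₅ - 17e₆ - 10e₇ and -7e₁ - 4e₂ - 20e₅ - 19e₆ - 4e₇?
38.923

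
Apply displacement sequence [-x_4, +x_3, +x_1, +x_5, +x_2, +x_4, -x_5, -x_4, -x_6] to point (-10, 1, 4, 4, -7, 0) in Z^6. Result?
(-9, 2, 5, 3, -7, -1)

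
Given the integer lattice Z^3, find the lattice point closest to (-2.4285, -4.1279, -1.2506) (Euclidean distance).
(-2, -4, -1)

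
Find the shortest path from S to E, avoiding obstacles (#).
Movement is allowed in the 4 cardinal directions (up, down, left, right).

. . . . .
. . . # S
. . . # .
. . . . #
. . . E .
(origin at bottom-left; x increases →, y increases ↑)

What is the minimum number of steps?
8
(one shortest path: (4, 3) → (4, 4) → (3, 4) → (2, 4) → (2, 3) → (2, 2) → (2, 1) → (3, 1) → (3, 0))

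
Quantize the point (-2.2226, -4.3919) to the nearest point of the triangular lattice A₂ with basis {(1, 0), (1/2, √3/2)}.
(-2.5, -4.33)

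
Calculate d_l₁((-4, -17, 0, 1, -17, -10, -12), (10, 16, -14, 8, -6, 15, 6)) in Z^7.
122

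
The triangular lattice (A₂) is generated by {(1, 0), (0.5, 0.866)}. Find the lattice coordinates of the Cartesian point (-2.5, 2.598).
-4b₁ + 3b₂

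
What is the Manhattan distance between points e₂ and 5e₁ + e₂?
5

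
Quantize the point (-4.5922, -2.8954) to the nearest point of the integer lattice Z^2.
(-5, -3)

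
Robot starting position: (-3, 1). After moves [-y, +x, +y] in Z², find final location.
(-2, 1)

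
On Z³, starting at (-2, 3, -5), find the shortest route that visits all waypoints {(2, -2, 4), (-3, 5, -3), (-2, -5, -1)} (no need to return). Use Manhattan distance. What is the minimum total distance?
30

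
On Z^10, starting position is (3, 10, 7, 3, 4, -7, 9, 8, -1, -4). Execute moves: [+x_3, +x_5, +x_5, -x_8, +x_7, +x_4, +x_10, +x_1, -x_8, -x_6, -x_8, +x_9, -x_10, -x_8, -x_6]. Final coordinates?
(4, 10, 8, 4, 6, -9, 10, 4, 0, -4)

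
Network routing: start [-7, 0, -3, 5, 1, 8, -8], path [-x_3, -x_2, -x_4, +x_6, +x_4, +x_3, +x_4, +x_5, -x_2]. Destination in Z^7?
(-7, -2, -3, 6, 2, 9, -8)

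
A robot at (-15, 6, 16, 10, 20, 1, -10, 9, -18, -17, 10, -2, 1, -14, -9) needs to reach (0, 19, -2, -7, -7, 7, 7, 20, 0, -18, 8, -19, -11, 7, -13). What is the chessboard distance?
27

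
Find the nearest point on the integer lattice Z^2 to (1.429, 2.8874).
(1, 3)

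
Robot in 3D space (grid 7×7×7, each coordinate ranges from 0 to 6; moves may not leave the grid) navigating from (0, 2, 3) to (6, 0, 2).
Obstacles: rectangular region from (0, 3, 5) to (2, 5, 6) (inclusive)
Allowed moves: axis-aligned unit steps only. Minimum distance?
9
(one shortest path: (0, 2, 3) → (1, 2, 3) → (2, 2, 3) → (3, 2, 3) → (4, 2, 3) → (5, 2, 3) → (6, 2, 3) → (6, 1, 3) → (6, 0, 3) → (6, 0, 2))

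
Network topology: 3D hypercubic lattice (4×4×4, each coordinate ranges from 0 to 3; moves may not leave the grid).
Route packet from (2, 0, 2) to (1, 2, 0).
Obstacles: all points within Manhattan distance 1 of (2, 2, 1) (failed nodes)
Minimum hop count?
5
(one shortest path: (2, 0, 2) → (1, 0, 2) → (1, 1, 2) → (1, 1, 1) → (1, 1, 0) → (1, 2, 0))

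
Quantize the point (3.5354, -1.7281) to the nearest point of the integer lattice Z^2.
(4, -2)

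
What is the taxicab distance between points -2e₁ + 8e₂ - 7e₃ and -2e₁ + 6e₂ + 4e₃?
13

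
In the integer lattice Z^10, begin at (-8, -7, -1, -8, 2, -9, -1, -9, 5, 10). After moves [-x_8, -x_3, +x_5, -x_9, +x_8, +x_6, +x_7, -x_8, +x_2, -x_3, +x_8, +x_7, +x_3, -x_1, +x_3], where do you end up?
(-9, -6, -1, -8, 3, -8, 1, -9, 4, 10)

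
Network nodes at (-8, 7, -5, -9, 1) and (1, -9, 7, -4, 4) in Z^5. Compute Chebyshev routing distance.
16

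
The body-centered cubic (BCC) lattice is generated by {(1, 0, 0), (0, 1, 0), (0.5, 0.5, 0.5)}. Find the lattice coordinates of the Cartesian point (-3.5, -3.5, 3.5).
-7b₁ - 7b₂ + 7b₃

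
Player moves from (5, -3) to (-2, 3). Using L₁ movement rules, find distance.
13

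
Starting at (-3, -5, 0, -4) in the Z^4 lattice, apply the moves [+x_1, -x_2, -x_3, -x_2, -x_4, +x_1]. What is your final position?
(-1, -7, -1, -5)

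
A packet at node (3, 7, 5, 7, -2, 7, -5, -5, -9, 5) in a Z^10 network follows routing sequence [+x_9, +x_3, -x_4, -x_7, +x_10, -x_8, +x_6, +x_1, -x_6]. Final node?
(4, 7, 6, 6, -2, 7, -6, -6, -8, 6)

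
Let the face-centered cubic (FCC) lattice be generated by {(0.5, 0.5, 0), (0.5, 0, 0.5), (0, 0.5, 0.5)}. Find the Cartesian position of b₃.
(0, 0.5, 0.5)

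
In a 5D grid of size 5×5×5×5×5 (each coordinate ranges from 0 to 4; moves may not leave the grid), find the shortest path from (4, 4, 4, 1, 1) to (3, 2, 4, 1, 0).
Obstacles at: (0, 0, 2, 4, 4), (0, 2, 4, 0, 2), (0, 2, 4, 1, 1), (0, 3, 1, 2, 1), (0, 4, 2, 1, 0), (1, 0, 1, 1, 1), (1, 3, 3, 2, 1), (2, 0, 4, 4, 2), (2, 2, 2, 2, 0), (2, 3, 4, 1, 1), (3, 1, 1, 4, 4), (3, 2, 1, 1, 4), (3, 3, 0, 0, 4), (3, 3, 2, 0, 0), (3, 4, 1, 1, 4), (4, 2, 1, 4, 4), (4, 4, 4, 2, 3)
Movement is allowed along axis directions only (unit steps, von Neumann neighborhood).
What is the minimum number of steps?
4
(one shortest path: (4, 4, 4, 1, 1) → (3, 4, 4, 1, 1) → (3, 3, 4, 1, 1) → (3, 2, 4, 1, 1) → (3, 2, 4, 1, 0))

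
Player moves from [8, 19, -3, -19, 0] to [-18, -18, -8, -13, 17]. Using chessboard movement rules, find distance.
37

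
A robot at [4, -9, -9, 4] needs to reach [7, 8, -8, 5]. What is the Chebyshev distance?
17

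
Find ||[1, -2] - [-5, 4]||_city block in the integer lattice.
12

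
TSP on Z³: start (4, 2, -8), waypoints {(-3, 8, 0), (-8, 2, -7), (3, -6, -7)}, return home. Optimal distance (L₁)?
68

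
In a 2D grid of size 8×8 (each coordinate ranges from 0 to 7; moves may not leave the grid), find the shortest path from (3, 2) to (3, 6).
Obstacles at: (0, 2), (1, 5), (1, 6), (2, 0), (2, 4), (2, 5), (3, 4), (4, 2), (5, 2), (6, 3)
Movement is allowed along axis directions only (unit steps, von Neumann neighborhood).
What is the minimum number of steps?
6
(one shortest path: (3, 2) → (3, 3) → (4, 3) → (4, 4) → (4, 5) → (3, 5) → (3, 6))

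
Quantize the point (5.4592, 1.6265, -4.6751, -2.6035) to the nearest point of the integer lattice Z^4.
(5, 2, -5, -3)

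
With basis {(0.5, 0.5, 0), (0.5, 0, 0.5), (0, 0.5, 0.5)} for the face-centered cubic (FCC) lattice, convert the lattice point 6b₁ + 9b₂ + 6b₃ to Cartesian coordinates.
(7.5, 6, 7.5)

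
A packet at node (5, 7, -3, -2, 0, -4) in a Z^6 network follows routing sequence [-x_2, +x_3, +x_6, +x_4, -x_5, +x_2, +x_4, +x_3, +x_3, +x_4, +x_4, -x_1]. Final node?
(4, 7, 0, 2, -1, -3)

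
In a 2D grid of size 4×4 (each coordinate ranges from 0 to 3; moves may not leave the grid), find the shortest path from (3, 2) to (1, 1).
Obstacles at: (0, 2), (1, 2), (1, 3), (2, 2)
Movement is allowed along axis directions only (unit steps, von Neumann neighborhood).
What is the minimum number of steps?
3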